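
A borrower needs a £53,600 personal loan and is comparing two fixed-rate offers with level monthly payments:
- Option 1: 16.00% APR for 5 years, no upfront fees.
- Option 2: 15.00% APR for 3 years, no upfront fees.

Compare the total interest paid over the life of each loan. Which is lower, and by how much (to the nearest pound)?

Option 2 by £11,317

Option 1: at 16.00% the monthly rate is 0.0133333, so the payment is 53,600 × 0.0133333 / (1 − 1.0133333^−60) = £1,303.45.
Total interest on Option 1 = 60 × £1,303.45 − £53,600 = £24,607.00.
Option 2: at 15.00% the monthly rate is 0.0125000, so the payment is 53,600 × 0.0125000 / (1 − 1.0125000^−36) = £1,858.06.
Total interest on Option 2 = 36 × £1,858.06 − £53,600 = £13,290.16.
Option 2 is lower by £11,316.84.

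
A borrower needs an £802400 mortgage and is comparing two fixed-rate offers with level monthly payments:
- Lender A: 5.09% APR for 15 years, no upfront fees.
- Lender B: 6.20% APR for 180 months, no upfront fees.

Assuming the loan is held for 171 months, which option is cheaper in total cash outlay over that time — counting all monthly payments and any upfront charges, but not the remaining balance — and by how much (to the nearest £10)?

Lender A: monthly rate = 5.09%/12 = 0.0042417; payment = 802,400 × 0.0042417 / (1 − (1+0.0042417)^−180) = £6,383.01.
Lender B: monthly rate = 6.2%/12 = 0.0051667; payment = 802,400 × 0.0051667 / (1 − (1+0.0051667)^−180) = £6,858.11.
Over 171 months: Lender A costs 171 × £6,383.01 = £1,091,494.71; Lender B costs 171 × £6,858.11 = £1,172,736.81.
Lender A is cheaper by £1,172,736.81 − £1,091,494.71 = £81,242.10.

Lender A by £81,240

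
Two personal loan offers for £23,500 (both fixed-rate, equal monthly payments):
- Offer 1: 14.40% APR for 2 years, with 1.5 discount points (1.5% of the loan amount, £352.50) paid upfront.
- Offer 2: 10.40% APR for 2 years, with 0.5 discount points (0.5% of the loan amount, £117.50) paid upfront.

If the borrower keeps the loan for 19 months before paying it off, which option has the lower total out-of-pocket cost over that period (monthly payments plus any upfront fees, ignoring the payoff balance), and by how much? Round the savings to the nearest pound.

Offer 1: at 14.40% the monthly rate is 0.0120000, so the payment is 23,500 × 0.0120000 / (1 − 1.0120000^−24) = £1,132.75.
Offer 2: at 10.40% the monthly rate is 0.0086667, so the payment is 23,500 × 0.0086667 / (1 − 1.0086667^−24) = £1,088.75.
Over 19 months: Offer 1 costs 19 × £1,132.75 + £352.50 = £21,874.75; Offer 2 costs 19 × £1,088.75 + £117.50 = £20,803.75.
Offer 2 is cheaper by £21,874.75 − £20,803.75 = £1,071.00.

Offer 2 by £1,071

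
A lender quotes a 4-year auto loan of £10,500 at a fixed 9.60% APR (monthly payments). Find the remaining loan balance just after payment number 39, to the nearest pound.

£2,286

With monthly rate i = 9.6%/12 = 0.0080000, the balance after k of n payments is P · [(1+i)^n − (1+i)^k] / [(1+i)^n − 1].
(1+0.0080000)^48 = 1.46590404 and (1+0.0080000)^39 = 1.36445982, so the balance is 10,500 × (1.46590404 − 1.36445982) / (1.46590404 − 1) = £2,286.23.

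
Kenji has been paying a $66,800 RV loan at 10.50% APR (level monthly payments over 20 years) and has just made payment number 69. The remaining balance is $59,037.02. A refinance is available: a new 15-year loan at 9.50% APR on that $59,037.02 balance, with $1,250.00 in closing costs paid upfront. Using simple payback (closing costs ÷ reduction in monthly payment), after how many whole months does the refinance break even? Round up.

Current payment = 66,800 × 10.5%/12 / (1 − (1+0.0087500)^−240) = $666.92.
Refinanced payment = 59,037.02 × 0.0079167 / (1 − (1+0.0079167)^−180) = $616.48.
Monthly savings = $666.92 − $616.48 = $50.44.
Break-even = $1,250.00 / $50.44 = 24.78 → 25 months.

25 months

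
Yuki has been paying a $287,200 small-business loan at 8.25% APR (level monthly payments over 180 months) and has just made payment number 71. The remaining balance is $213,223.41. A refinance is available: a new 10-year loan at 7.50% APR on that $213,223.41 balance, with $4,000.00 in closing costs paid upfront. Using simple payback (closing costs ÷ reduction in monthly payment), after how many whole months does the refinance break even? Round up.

16 months

Current payment = 287,200 × 8.25%/12 / (1 − (1+0.0068750)^−180) = $2,786.24.
Refinanced payment = 213,223.41 × 0.0062500 / (1 − (1+0.0062500)^−120) = $2,531.00.
Monthly savings = $2,786.24 − $2,531.00 = $255.24.
Break-even = $4,000.00 / $255.24 = 15.67 → 16 months.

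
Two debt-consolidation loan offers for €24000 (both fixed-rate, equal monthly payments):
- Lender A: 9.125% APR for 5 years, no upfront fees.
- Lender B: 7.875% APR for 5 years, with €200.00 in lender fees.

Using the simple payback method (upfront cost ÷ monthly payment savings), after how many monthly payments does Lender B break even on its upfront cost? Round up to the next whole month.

Lender A: at 9.125% the monthly rate is 0.0076042, so the payment is 24,000 × 0.0076042 / (1 − 1.0076042^−60) = €499.66.
Lender B: at 7.875% the monthly rate is 0.0065625, so the payment is 24,000 × 0.0065625 / (1 − 1.0065625^−60) = €485.20.
Monthly savings = €499.66 − €485.20 = €14.46.
Break-even = €200.00 / €14.46 = 13.83 → 14 months.

14 months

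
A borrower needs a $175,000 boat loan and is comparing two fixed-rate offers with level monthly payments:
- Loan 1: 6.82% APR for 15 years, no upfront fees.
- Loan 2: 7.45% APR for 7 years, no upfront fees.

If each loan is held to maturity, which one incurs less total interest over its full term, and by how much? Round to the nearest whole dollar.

Loan 1: monthly rate = 6.82%/12 = 0.0056833; payment = 175,000 × 0.0056833 / (1 − (1+0.0056833)^−180) = $1,555.39.
Total interest on Loan 1 = 180 × $1,555.39 − $175,000 = $104,970.20.
Loan 2: at 7.45% the monthly rate is 0.0062083, so the payment is 175,000 × 0.0062083 / (1 − 1.0062083^−84) = $2,679.88.
Total interest on Loan 2 = 84 × $2,679.88 − $175,000 = $50,109.92.
Loan 2 is lower by $54,860.28.

Loan 2 by $54,860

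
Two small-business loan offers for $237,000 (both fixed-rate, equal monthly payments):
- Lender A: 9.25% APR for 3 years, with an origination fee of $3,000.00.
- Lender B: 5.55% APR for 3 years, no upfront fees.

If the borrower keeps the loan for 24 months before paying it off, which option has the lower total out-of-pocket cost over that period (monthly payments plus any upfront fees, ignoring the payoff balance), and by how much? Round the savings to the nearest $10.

Lender A: at 9.25% the monthly rate is 0.0077083, so the payment is 237,000 × 0.0077083 / (1 − 1.0077083^−36) = $7,564.14.
Lender B: monthly rate = 5.55%/12 = 0.0046250; payment = 237,000 × 0.0046250 / (1 − (1+0.0046250)^−36) = $7,161.77.
Over 24 months: Lender A costs 24 × $7,564.14 + $3,000.00 = $184,539.36; Lender B costs 24 × $7,161.77 = $171,882.48.
Lender B is cheaper by $184,539.36 − $171,882.48 = $12,656.88.

Lender B by $12,660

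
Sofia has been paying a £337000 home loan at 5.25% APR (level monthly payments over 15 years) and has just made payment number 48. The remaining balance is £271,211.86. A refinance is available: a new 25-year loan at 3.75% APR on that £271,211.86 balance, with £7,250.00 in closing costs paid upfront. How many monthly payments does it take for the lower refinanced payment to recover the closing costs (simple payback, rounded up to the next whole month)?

6 months

Current payment = 337,000 × 5.25%/12 / (1 − (1+0.0043750)^−180) = £2,709.07.
Refinanced payment = 271,211.86 × 0.0031250 / (1 − (1+0.0031250)^−300) = £1,394.38.
Monthly savings = £2,709.07 − £1,394.38 = £1,314.69.
Break-even = £7,250.00 / £1,314.69 = 5.51 → 6 months.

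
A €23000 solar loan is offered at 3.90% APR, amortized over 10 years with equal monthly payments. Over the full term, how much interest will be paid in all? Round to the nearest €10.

At 3.90% the monthly rate is 0.0032500, so the payment is 23,000 × 0.0032500 / (1 − 1.0032500^−120) = €231.77.
Total paid = 120 × €231.77 = €27,812.40; interest = €27,812.40 − €23,000 = €4,812.40.

€4,810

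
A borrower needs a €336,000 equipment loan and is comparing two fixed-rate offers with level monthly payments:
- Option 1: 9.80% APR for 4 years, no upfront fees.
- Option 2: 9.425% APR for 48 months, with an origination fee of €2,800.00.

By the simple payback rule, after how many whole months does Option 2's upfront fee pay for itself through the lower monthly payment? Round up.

Option 1: at 9.80% the monthly rate is 0.0081667, so the payment is 336,000 × 0.0081667 / (1 − 1.0081667^−48) = €8,489.59.
Option 2: monthly rate = 9.425%/12 = 0.0078542; payment = 336,000 × 0.0078542 / (1 − (1+0.0078542)^−48) = €8,429.34.
Monthly savings = €8,489.59 − €8,429.34 = €60.25.
Break-even = €2,800.00 / €60.25 = 46.47 → 47 months.

47 months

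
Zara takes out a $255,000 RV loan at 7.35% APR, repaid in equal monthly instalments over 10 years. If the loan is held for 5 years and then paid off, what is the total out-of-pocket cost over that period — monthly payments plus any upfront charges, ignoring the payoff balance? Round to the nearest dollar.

At 7.35% the monthly rate is 0.0061250, so the payment is 255,000 × 0.0061250 / (1 − 1.0061250^−120) = $3,006.97.
Total outlay = 60 × $3,006.97 = $180,418.20.

$180,418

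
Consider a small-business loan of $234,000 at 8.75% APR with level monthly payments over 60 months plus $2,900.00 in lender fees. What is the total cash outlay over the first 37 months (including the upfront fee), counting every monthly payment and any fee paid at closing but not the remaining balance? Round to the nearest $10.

$181,580

At 8.75% the monthly rate is 0.0072917, so the payment is 234,000 × 0.0072917 / (1 − 1.0072917^−60) = $4,829.11.
Total outlay = 37 × $4,829.11 + $2,900.00 = $181,577.07.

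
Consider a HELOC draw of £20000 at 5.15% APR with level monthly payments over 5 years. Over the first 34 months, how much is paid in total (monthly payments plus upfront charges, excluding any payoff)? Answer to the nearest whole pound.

At 5.15% the monthly rate is 0.0042917, so the payment is 20,000 × 0.0042917 / (1 − 1.0042917^−60) = £378.80.
Total outlay = 34 × £378.80 = £12,879.20.

£12,879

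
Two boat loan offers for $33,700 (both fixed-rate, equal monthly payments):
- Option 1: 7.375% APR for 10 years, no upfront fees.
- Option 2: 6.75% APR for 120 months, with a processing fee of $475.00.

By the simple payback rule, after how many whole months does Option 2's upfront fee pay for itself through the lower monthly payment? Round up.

Option 1: at 7.375% the monthly rate is 0.0061458, so the payment is 33,700 × 0.0061458 / (1 − 1.0061458^−120) = $397.83.
Option 2: monthly rate = 6.75%/12 = 0.0056250; payment = 33,700 × 0.0056250 / (1 − (1+0.0056250)^−120) = $386.96.
Monthly savings = $397.83 − $386.96 = $10.87.
Break-even = $475.00 / $10.87 = 43.70 → 44 months.

44 months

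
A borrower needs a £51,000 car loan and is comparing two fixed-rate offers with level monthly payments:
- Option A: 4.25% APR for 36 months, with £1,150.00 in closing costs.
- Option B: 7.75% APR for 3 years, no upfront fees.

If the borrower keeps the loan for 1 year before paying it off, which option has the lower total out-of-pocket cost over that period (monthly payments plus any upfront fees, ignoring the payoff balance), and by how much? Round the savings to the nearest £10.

Option A: at 4.25% the monthly rate is 0.0035417, so the payment is 51,000 × 0.0035417 / (1 − 1.0035417^−36) = £1,511.40.
Option B: at 7.75% the monthly rate is 0.0064583, so the payment is 51,000 × 0.0064583 / (1 − 1.0064583^−36) = £1,592.28.
Over 12 months: Option A costs 12 × £1,511.40 + £1,150.00 = £19,286.80; Option B costs 12 × £1,592.28 = £19,107.36.
Option B is cheaper by £19,286.80 − £19,107.36 = £179.44.

Option B by £180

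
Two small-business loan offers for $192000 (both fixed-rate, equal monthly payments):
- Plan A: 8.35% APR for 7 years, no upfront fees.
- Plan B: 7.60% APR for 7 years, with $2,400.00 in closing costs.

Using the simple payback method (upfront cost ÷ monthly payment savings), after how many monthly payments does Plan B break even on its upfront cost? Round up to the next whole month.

34 months

Plan A: at 8.35% the monthly rate is 0.0069583, so the payment is 192,000 × 0.0069583 / (1 − 1.0069583^−84) = $3,026.14.
Plan B: monthly rate = 7.6%/12 = 0.0063333; payment = 192,000 × 0.0063333 / (1 − (1+0.0063333)^−84) = $2,954.43.
Monthly savings = $3,026.14 − $2,954.43 = $71.71.
Break-even = $2,400.00 / $71.71 = 33.47 → 34 months.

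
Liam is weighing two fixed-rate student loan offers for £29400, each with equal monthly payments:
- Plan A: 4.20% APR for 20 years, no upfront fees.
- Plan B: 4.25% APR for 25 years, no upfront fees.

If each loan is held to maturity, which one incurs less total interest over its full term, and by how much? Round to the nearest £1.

Plan A by £4,276

Plan A: monthly rate = 4.2%/12 = 0.0035000; payment = 29,400 × 0.0035000 / (1 − (1+0.0035000)^−240) = £181.27.
Total interest on Plan A = 240 × £181.27 − £29,400 = £14,104.80.
Plan B: monthly rate = 4.25%/12 = 0.0035417; payment = 29,400 × 0.0035417 / (1 − (1+0.0035417)^−300) = £159.27.
Total interest on Plan B = 300 × £159.27 − £29,400 = £18,381.00.
Plan A is lower by £4,276.20.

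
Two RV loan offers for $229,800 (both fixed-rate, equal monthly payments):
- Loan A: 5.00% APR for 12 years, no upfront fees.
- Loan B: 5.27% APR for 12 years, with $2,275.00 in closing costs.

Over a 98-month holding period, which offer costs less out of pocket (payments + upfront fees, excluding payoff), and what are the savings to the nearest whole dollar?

Loan A by $5,338

Loan A: at 5.00% the monthly rate is 0.0041667, so the payment is 229,800 × 0.0041667 / (1 − 1.0041667^−144) = $2,125.40.
Loan B: at 5.27% the monthly rate is 0.0043917, so the payment is 229,800 × 0.0043917 / (1 − 1.0043917^−144) = $2,156.66.
Over 98 months: Loan A costs 98 × $2,125.40 = $208,289.20; Loan B costs 98 × $2,156.66 + $2,275.00 = $213,627.68.
Loan A is cheaper by $213,627.68 − $208,289.20 = $5,338.48.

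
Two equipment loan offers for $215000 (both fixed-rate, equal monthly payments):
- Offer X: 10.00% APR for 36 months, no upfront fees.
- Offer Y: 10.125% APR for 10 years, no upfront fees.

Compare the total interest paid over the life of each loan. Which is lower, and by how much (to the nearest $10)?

Offer X by $92,990

Offer X: at 10.00% the monthly rate is 0.0083333, so the payment is 215,000 × 0.0083333 / (1 − 1.0083333^−36) = $6,937.45.
Total interest on Offer X = 36 × $6,937.45 − $215,000 = $34,748.20.
Offer Y: monthly rate = 10.125%/12 = 0.0084375; payment = 215,000 × 0.0084375 / (1 − (1+0.0084375)^−120) = $2,856.14.
Total interest on Offer Y = 120 × $2,856.14 − $215,000 = $127,736.80.
Offer X is lower by $92,988.60.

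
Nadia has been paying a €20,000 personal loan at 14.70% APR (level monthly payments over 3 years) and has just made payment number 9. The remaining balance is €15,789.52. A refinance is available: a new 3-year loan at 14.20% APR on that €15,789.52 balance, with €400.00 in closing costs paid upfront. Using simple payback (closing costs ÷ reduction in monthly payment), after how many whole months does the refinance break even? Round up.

Current payment = 20,000 × 14.7%/12 / (1 − (1+0.0122500)^−36) = €690.37.
Refinanced payment = 15,789.52 × 0.0118333 / (1 − (1+0.0118333)^−36) = €541.18.
Monthly savings = €690.37 − €541.18 = €149.19.
Break-even = €400.00 / €149.19 = 2.68 → 3 months.

3 months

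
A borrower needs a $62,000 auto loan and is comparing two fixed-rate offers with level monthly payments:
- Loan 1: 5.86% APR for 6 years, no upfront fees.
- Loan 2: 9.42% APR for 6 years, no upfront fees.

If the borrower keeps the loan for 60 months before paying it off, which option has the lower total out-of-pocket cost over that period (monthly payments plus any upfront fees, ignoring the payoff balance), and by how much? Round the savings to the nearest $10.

Loan 1: at 5.86% the monthly rate is 0.0048833, so the payment is 62,000 × 0.0048833 / (1 − 1.0048833^−72) = $1,023.43.
Loan 2: monthly rate = 9.42%/12 = 0.0078500; payment = 62,000 × 0.0078500 / (1 − (1+0.0078500)^−72) = $1,130.55.
Over 60 months: Loan 1 costs 60 × $1,023.43 = $61,405.80; Loan 2 costs 60 × $1,130.55 = $67,833.00.
Loan 1 is cheaper by $67,833.00 − $61,405.80 = $6,427.20.

Loan 1 by $6,430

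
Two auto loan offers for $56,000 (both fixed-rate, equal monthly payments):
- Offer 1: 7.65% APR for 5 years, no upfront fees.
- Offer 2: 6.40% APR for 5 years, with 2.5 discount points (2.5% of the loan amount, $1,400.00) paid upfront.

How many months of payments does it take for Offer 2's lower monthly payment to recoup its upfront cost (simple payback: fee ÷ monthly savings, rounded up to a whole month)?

Offer 1: at 7.65% the monthly rate is 0.0063750, so the payment is 56,000 × 0.0063750 / (1 − 1.0063750^−60) = $1,126.12.
Offer 2: at 6.40% the monthly rate is 0.0053333, so the payment is 56,000 × 0.0053333 / (1 − 1.0053333^−60) = $1,093.08.
Monthly savings = $1,126.12 − $1,093.08 = $33.04.
Break-even = $1,400.00 / $33.04 = 42.37 → 43 months.

43 months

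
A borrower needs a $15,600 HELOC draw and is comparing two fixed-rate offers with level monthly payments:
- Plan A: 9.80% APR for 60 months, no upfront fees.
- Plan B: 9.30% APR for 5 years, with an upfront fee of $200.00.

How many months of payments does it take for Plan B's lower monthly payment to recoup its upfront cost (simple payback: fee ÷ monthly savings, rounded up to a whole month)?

53 months

Plan A: at 9.80% the monthly rate is 0.0081667, so the payment is 15,600 × 0.0081667 / (1 − 1.0081667^−60) = $329.92.
Plan B: at 9.30% the monthly rate is 0.0077500, so the payment is 15,600 × 0.0077500 / (1 − 1.0077500^−60) = $326.11.
Monthly savings = $329.92 − $326.11 = $3.81.
Break-even = $200.00 / $3.81 = 52.49 → 53 months.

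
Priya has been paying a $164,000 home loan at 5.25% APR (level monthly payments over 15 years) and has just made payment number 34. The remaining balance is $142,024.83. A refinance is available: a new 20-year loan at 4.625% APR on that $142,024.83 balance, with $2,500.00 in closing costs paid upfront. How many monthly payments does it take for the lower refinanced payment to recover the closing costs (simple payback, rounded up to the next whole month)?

Current payment = 164,000 × 5.25%/12 / (1 − (1+0.0043750)^−180) = $1,318.36.
Refinanced payment = 142,024.83 × 0.0038542 / (1 − (1+0.0038542)^−240) = $908.13.
Monthly savings = $1,318.36 − $908.13 = $410.23.
Break-even = $2,500.00 / $410.23 = 6.09 → 7 months.

7 months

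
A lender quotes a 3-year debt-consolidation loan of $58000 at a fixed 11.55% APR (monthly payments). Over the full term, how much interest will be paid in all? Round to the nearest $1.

$10,904

At 11.55% the monthly rate is 0.0096250, so the payment is 58,000 × 0.0096250 / (1 − 1.0096250^−36) = $1,913.99.
Total paid = 36 × $1,913.99 = $68,903.64; interest = $68,903.64 − $58,000 = $10,903.64.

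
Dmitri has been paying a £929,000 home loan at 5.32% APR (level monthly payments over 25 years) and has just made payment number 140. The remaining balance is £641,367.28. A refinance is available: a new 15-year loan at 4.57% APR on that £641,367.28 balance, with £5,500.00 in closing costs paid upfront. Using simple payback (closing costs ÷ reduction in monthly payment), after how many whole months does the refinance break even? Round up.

Current payment = 929,000 × 5.32%/12 / (1 − (1+0.0044333)^−300) = £5,605.44.
Refinanced payment = 641,367.28 × 0.0038083 / (1 − (1+0.0038083)^−180) = £4,929.39.
Monthly savings = £5,605.44 − £4,929.39 = £676.05.
Break-even = £5,500.00 / £676.05 = 8.14 → 9 months.

9 months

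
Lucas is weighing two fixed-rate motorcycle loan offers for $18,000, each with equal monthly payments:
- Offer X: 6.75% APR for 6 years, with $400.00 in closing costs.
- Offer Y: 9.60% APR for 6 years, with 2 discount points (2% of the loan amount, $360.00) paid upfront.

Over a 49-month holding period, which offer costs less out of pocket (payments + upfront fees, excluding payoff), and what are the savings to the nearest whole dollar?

Offer X by $1,191

Offer X: monthly rate = 6.75%/12 = 0.0056250; payment = 18,000 × 0.0056250 / (1 − (1+0.0056250)^−72) = $304.73.
Offer Y: at 9.60% the monthly rate is 0.0080000, so the payment is 18,000 × 0.0080000 / (1 − 1.0080000^−72) = $329.85.
Over 49 months: Offer X costs 49 × $304.73 + $400.00 = $15,331.77; Offer Y costs 49 × $329.85 + $360.00 = $16,522.65.
Offer X is cheaper by $16,522.65 − $15,331.77 = $1,190.88.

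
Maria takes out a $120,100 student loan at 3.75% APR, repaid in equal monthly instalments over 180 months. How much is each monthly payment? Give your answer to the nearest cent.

$873.39

At 3.75% the monthly rate is 0.0031250, so the payment is 120,100 × 0.0031250 / (1 − 1.0031250^−180) = $873.39.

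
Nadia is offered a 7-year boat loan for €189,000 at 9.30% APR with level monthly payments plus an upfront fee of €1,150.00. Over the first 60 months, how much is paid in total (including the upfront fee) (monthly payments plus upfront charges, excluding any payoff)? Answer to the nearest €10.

Monthly rate = 9.3%/12 = 0.0077500; payment = 189,000 × 0.0077500 / (1 − (1+0.0077500)^−84) = €3,069.69.
Total outlay = 60 × €3,069.69 + €1,150.00 = €185,331.40.

€185,330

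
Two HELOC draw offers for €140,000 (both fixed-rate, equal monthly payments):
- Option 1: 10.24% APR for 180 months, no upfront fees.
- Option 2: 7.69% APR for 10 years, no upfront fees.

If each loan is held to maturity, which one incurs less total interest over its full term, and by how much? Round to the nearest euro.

Option 1: at 10.24% the monthly rate is 0.0085333, so the payment is 140,000 × 0.0085333 / (1 − 1.0085333^−180) = €1,525.07.
Total interest on Option 1 = 180 × €1,525.07 − €140,000 = €134,512.60.
Option 2: monthly rate = 7.69%/12 = 0.0064083; payment = 140,000 × 0.0064083 / (1 − (1+0.0064083)^−120) = €1,675.74.
Total interest on Option 2 = 120 × €1,675.74 − €140,000 = €61,088.80.
Option 2 is lower by €73,423.80.

Option 2 by €73,424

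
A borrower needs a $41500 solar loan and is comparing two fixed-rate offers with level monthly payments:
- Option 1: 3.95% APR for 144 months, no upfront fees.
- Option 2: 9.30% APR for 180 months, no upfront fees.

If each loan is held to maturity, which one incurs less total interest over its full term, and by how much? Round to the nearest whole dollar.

Option 1 by $24,928

Option 1: monthly rate = 3.95%/12 = 0.0032917; payment = 41,500 × 0.0032917 / (1 − (1+0.0032917)^−144) = $362.34.
Total interest on Option 1 = 144 × $362.34 − $41,500 = $10,676.96.
Option 2: monthly rate = 9.3%/12 = 0.0077500; payment = 41,500 × 0.0077500 / (1 − (1+0.0077500)^−180) = $428.36.
Total interest on Option 2 = 180 × $428.36 − $41,500 = $35,604.80.
Option 1 is lower by $24,927.84.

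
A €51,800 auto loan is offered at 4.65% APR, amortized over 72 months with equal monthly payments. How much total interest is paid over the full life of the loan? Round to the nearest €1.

At 4.65% the monthly rate is 0.0038750, so the payment is 51,800 × 0.0038750 / (1 − 1.0038750^−72) = €825.85.
Total paid = 72 × €825.85 = €59,461.20; interest = €59,461.20 − €51,800 = €7,661.20.

€7,661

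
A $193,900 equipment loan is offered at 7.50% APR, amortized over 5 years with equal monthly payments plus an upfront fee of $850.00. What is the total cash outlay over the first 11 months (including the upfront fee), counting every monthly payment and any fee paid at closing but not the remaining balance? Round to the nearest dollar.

At 7.50% the monthly rate is 0.0062500, so the payment is 193,900 × 0.0062500 / (1 − 1.0062500^−60) = $3,885.36.
Total outlay = 11 × $3,885.36 + $850.00 = $43,588.96.

$43,589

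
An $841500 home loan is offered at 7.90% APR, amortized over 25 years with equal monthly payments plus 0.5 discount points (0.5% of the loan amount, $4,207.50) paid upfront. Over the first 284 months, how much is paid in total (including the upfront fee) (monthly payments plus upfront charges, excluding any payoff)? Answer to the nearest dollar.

Monthly rate = 7.9%/12 = 0.0065833; payment = 841,500 × 0.0065833 / (1 − (1+0.0065833)^−300) = $6,439.19.
Total outlay = 284 × $6,439.19 + $4,207.50 = $1,832,937.46.

$1,832,937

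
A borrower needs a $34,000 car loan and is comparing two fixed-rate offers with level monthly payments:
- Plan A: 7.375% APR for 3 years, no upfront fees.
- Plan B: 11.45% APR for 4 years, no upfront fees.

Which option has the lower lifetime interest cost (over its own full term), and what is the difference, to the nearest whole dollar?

Plan A by $4,534

Plan A: monthly rate = 7.375%/12 = 0.0061458; payment = 34,000 × 0.0061458 / (1 − (1+0.0061458)^−36) = $1,055.66.
Total interest on Plan A = 36 × $1,055.66 − $34,000 = $4,003.76.
Plan B: monthly rate = 11.45%/12 = 0.0095417; payment = 34,000 × 0.0095417 / (1 − (1+0.0095417)^−48) = $886.20.
Total interest on Plan B = 48 × $886.20 − $34,000 = $8,537.60.
Plan A is lower by $4,533.84.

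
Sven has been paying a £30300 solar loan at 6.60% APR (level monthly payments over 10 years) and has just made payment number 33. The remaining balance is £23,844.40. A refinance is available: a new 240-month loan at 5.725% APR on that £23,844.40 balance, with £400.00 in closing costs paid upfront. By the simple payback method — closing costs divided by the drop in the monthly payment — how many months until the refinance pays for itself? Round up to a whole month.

Current payment = 30,300 × 6.6%/12 / (1 − (1+0.0055000)^−120) = £345.59.
Refinanced payment = 23,844.40 × 0.0047708 / (1 − (1+0.0047708)^−240) = £167.07.
Monthly savings = £345.59 − £167.07 = £178.52.
Break-even = £400.00 / £178.52 = 2.24 → 3 months.

3 months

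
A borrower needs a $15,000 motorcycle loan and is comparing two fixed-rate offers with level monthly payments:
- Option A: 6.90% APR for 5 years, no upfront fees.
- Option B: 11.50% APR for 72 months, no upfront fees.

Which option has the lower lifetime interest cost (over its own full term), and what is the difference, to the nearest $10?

Option A: monthly rate = 6.9%/12 = 0.0057500; payment = 15,000 × 0.0057500 / (1 − (1+0.0057500)^−60) = $296.31.
Total interest on Option A = 60 × $296.31 − $15,000 = $2,778.60.
Option B: monthly rate = 11.5%/12 = 0.0095833; payment = 15,000 × 0.0095833 / (1 − (1+0.0095833)^−72) = $289.37.
Total interest on Option B = 72 × $289.37 − $15,000 = $5,834.64.
Option A is lower by $3,056.04.

Option A by $3,060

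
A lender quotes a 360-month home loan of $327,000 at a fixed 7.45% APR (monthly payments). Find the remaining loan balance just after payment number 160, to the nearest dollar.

$260,198

With monthly rate i = 7.45%/12 = 0.0062083, the balance after k of n payments is P · [(1+i)^n − (1+i)^k] / [(1+i)^n − 1].
(1+0.0062083)^360 = 9.28212743 and (1+0.0062083)^160 = 2.69194119, so the balance is 327,000 × (9.28212743 − 2.69194119) / (9.28212743 − 1) = $260,197.75.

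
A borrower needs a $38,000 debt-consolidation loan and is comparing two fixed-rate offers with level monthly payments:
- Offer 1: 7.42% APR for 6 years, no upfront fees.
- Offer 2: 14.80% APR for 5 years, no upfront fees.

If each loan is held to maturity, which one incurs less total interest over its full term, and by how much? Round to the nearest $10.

Offer 1: monthly rate = 7.42%/12 = 0.0061833; payment = 38,000 × 0.0061833 / (1 − (1+0.0061833)^−72) = $655.55.
Total interest on Offer 1 = 72 × $655.55 − $38,000 = $9,199.60.
Offer 2: monthly rate = 14.8%/12 = 0.0123333; payment = 38,000 × 0.0123333 / (1 − (1+0.0123333)^−60) = $900.03.
Total interest on Offer 2 = 60 × $900.03 − $38,000 = $16,001.80.
Offer 1 is lower by $6,802.20.

Offer 1 by $6,800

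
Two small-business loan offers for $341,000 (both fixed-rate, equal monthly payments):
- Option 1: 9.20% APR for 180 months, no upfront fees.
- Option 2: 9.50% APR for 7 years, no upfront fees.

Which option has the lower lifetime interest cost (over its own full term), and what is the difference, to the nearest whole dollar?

Option 1: at 9.20% the monthly rate is 0.0076667, so the payment is 341,000 × 0.0076667 / (1 − 1.0076667^−180) = $3,499.34.
Total interest on Option 1 = 180 × $3,499.34 − $341,000 = $288,881.20.
Option 2: at 9.50% the monthly rate is 0.0079167, so the payment is 341,000 × 0.0079167 / (1 − 1.0079167^−84) = $5,573.30.
Total interest on Option 2 = 84 × $5,573.30 − $341,000 = $127,157.20.
Option 2 is lower by $161,724.00.

Option 2 by $161,724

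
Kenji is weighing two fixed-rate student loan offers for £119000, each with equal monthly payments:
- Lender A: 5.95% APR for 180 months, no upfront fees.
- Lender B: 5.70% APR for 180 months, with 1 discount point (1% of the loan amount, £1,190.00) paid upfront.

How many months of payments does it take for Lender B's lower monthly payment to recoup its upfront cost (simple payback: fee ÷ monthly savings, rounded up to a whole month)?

75 months

Lender A: at 5.95% the monthly rate is 0.0049583, so the payment is 119,000 × 0.0049583 / (1 − 1.0049583^−180) = £1,000.98.
Lender B: at 5.70% the monthly rate is 0.0047500, so the payment is 119,000 × 0.0047500 / (1 − 1.0047500^−180) = £985.00.
Monthly savings = £1,000.98 − £985.00 = £15.98.
Break-even = £1,190.00 / £15.98 = 74.47 → 75 months.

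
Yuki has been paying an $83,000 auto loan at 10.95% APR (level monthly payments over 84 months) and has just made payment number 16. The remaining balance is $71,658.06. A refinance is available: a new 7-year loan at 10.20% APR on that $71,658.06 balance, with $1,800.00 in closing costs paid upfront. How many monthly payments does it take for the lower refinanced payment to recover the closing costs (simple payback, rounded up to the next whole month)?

Current payment = 83,000 × 10.95%/12 / (1 − (1+0.0091250)^−84) = $1,418.98.
Refinanced payment = 71,658.06 × 0.0085000 / (1 − (1+0.0085000)^−84) = $1,197.03.
Monthly savings = $1,418.98 − $1,197.03 = $221.95.
Break-even = $1,800.00 / $221.95 = 8.11 → 9 months.

9 months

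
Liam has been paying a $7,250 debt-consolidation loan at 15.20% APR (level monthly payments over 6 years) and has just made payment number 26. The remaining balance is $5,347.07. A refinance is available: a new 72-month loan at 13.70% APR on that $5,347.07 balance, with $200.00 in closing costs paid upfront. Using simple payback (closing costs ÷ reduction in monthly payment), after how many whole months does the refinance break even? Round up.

5 months

Current payment = 7,250 × 15.2%/12 / (1 − (1+0.0126667)^−72) = $154.09.
Refinanced payment = 5,347.07 × 0.0114167 / (1 − (1+0.0114167)^−72) = $109.32.
Monthly savings = $154.09 − $109.32 = $44.77.
Break-even = $200.00 / $44.77 = 4.47 → 5 months.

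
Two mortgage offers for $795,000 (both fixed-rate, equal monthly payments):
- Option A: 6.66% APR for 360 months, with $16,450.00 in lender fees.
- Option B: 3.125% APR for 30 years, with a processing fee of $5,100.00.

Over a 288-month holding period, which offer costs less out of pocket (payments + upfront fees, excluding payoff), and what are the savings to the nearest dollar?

Option B by $501,900

Option A: at 6.66% the monthly rate is 0.0055500, so the payment is 795,000 × 0.0055500 / (1 − 1.0055500^−360) = $5,108.88.
Option B: monthly rate = 3.125%/12 = 0.0026042; payment = 795,000 × 0.0026042 / (1 − (1+0.0026042)^−360) = $3,405.58.
Over 288 months: Option A costs 288 × $5,108.88 + $16,450.00 = $1,487,807.44; Option B costs 288 × $3,405.58 + $5,100.00 = $985,907.04.
Option B is cheaper by $1,487,807.44 − $985,907.04 = $501,900.40.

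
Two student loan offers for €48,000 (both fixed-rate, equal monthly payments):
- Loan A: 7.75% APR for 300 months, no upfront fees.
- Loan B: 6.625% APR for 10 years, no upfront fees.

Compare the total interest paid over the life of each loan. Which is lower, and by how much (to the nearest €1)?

Loan A: monthly rate = 7.75%/12 = 0.0064583; payment = 48,000 × 0.0064583 / (1 − (1+0.0064583)^−300) = €362.56.
Total interest on Loan A = 300 × €362.56 − €48,000 = €60,768.00.
Loan B: monthly rate = 6.625%/12 = 0.0055208; payment = 48,000 × 0.0055208 / (1 − (1+0.0055208)^−120) = €548.09.
Total interest on Loan B = 120 × €548.09 − €48,000 = €17,770.80.
Loan B is lower by €42,997.20.

Loan B by €42,997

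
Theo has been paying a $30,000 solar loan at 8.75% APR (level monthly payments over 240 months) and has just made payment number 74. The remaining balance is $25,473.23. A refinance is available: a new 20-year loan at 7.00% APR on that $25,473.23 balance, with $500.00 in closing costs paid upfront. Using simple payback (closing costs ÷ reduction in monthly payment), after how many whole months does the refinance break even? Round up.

8 months

Current payment = 30,000 × 8.75%/12 / (1 − (1+0.0072917)^−240) = $265.11.
Refinanced payment = 25,473.23 × 0.0058333 / (1 − (1+0.0058333)^−240) = $197.49.
Monthly savings = $265.11 − $197.49 = $67.62.
Break-even = $500.00 / $67.62 = 7.39 → 8 months.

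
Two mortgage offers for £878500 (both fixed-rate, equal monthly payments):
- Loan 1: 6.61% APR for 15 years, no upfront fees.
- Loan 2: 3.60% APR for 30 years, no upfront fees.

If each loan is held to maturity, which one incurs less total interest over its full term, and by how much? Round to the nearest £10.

Loan 1 by £50,800

Loan 1: at 6.61% the monthly rate is 0.0055083, so the payment is 878,500 × 0.0055083 / (1 − 1.0055083^−180) = £7,705.90.
Total interest on Loan 1 = 180 × £7,705.90 − £878,500 = £508,562.00.
Loan 2: monthly rate = 3.6%/12 = 0.0030000; payment = 878,500 × 0.0030000 / (1 − (1+0.0030000)^−360) = £3,994.06.
Total interest on Loan 2 = 360 × £3,994.06 − £878,500 = £559,361.60.
Loan 1 is lower by £50,799.60.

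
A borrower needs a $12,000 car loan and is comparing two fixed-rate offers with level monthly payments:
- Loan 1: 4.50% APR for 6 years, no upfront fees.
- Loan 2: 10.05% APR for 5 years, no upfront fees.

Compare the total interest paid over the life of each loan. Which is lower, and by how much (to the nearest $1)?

Loan 1: monthly rate = 4.5%/12 = 0.0037500; payment = 12,000 × 0.0037500 / (1 − (1+0.0037500)^−72) = $190.49.
Total interest on Loan 1 = 72 × $190.49 − $12,000 = $1,715.28.
Loan 2: at 10.05% the monthly rate is 0.0083750, so the payment is 12,000 × 0.0083750 / (1 − 1.0083750^−60) = $255.26.
Total interest on Loan 2 = 60 × $255.26 − $12,000 = $3,315.60.
Loan 1 is lower by $1,600.32.

Loan 1 by $1,600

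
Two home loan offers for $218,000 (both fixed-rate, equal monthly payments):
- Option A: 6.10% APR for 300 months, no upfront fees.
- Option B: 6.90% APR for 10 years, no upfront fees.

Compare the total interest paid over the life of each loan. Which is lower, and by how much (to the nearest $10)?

Option A: monthly rate = 6.1%/12 = 0.0050833; payment = 218,000 × 0.0050833 / (1 − (1+0.0050833)^−300) = $1,417.93.
Total interest on Option A = 300 × $1,417.93 − $218,000 = $207,379.00.
Option B: monthly rate = 6.9%/12 = 0.0057500; payment = 218,000 × 0.0057500 / (1 − (1+0.0057500)^−120) = $2,519.94.
Total interest on Option B = 120 × $2,519.94 − $218,000 = $84,392.80.
Option B is lower by $122,986.20.

Option B by $122,990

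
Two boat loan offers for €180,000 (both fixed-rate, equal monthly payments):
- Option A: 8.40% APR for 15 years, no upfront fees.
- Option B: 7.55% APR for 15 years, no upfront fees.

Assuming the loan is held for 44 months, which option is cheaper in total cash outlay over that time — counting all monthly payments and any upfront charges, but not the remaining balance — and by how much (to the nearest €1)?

Option B by €3,883

Option A: at 8.40% the monthly rate is 0.0070000, so the payment is 180,000 × 0.0070000 / (1 − 1.0070000^−180) = €1,762.00.
Option B: at 7.55% the monthly rate is 0.0062917, so the payment is 180,000 × 0.0062917 / (1 − 1.0062917^−180) = €1,673.74.
Over 44 months: Option A costs 44 × €1,762.00 = €77,528.00; Option B costs 44 × €1,673.74 = €73,644.56.
Option B is cheaper by €77,528.00 − €73,644.56 = €3,883.44.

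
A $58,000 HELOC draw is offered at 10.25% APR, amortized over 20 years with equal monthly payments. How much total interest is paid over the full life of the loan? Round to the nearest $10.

At 10.25% the monthly rate is 0.0085417, so the payment is 58,000 × 0.0085417 / (1 − 1.0085417^−240) = $569.35.
Total paid = 240 × $569.35 = $136,644.00; interest = $136,644.00 − $58,000 = $78,644.00.

$78,640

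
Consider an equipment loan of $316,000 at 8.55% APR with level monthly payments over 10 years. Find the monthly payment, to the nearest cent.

At 8.55% the monthly rate is 0.0071250, so the payment is 316,000 × 0.0071250 / (1 − 1.0071250^−120) = $3,926.40.

$3,926.40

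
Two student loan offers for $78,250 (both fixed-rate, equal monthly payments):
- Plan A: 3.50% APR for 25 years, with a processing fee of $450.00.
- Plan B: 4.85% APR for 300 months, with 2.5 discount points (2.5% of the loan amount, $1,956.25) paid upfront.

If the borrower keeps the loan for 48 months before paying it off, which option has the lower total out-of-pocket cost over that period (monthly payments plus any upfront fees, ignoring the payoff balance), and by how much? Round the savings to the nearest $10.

Plan A: at 3.50% the monthly rate is 0.0029167, so the payment is 78,250 × 0.0029167 / (1 − 1.0029167^−300) = $391.74.
Plan B: at 4.85% the monthly rate is 0.0040417, so the payment is 78,250 × 0.0040417 / (1 − 1.0040417^−300) = $450.63.
Over 48 months: Plan A costs 48 × $391.74 + $450.00 = $19,253.52; Plan B costs 48 × $450.63 + $1,956.25 = $23,586.49.
Plan A is cheaper by $23,586.49 − $19,253.52 = $4,332.97.

Plan A by $4,330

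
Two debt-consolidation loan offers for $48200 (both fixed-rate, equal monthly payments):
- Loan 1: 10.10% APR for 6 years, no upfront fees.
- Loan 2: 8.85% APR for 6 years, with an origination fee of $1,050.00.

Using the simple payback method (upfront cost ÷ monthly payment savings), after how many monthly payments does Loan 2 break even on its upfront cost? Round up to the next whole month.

35 months

Loan 1: at 10.10% the monthly rate is 0.0084167, so the payment is 48,200 × 0.0084167 / (1 − 1.0084167^−72) = $895.38.
Loan 2: monthly rate = 8.85%/12 = 0.0073750; payment = 48,200 × 0.0073750 / (1 − (1+0.0073750)^−72) = $865.25.
Monthly savings = $895.38 − $865.25 = $30.13.
Break-even = $1,050.00 / $30.13 = 34.85 → 35 months.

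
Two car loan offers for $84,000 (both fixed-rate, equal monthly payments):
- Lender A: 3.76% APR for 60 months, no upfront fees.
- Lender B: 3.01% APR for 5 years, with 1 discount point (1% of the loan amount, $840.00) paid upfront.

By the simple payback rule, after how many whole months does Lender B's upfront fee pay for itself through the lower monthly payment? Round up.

Lender A: monthly rate = 3.76%/12 = 0.0031333; payment = 84,000 × 0.0031333 / (1 − (1+0.0031333)^−60) = $1,537.91.
Lender B: monthly rate = 3.01%/12 = 0.0025083; payment = 84,000 × 0.0025083 / (1 − (1+0.0025083)^−60) = $1,509.74.
Monthly savings = $1,537.91 − $1,509.74 = $28.17.
Break-even = $840.00 / $28.17 = 29.82 → 30 months.

30 months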